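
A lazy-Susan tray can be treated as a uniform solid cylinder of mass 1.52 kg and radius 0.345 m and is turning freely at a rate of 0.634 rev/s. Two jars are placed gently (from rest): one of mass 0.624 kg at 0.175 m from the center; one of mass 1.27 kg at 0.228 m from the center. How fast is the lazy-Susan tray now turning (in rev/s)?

ω_f ≈ 0.327 rev/s

The added mass arrives with no angular momentum about the center, and any external torque about the center is negligible, so the system's angular momentum is conserved.
I_p = ½(1.52)(0.345)² = 0.09046 kg·m².
Added inertia Σmr² = (0.624)(0.175)² + (1.27)(0.228)² = 0.08513 kg·m²; I_f = 0.09046 + 0.08513 = 0.1756 kg·m².
ω_f = I_p ω_i / I_f = (0.09046)(0.634) / 0.1756 = 0.3266 rev/s.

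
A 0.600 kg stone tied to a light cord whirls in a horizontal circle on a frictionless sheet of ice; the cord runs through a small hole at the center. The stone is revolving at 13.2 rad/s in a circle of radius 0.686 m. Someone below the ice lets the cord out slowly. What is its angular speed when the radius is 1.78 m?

The constraining force is radial, so m r² ω about the center is conserved.
ω₂ = ω₁ (r₁/r₂)² = (13.2)(0.686/1.78)² = 1.961 rad/s.

ω₂ ≈ 1.96 rad/s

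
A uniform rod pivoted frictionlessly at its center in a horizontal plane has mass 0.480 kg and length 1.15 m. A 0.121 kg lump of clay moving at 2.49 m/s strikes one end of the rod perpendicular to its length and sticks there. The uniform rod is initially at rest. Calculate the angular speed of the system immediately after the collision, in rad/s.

|ω_f| ≈ 1.86 rad/s

The axle reaction passes through the pivot and exerts no torque about it; angular momentum about the pivot is conserved through the impact.
I_p = (1/12)(0.480)(1.15)² = 0.05290 kg·m². Taking the sense of the lump of clay's angular momentum as positive, L_{lump} = m v R = (0.121)(2.49)(1.15/2) = 0.1732 kg·m²/s.
L_i = 0 + 0.1732 = 0.1732 kg·m²/s.
After sticking, I_f = I_p + m R² = 0.05290 + (0.121)(1.15/2)² = 0.09291 kg·m².
ω_f = L_i / I_f = 0.1732 / 0.09291 = 1.865 rad/s.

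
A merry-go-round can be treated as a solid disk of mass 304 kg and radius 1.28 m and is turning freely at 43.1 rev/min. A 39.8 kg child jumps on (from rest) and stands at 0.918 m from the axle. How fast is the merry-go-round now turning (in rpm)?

ω_f ≈ 38.0 rpm

No external torque acts about the axle; L_before = L_after.
I_p = ½(304)(1.28)² = 249.0 kg·m².
Added inertia Σmr² = (39.8)(0.918)² = 33.54 kg·m²; I_f = 249.0 + 33.54 = 282.6 kg·m².
ω_f = I_p ω_i / I_f = (249.0)(43.1) / 282.6 = 37.98 rpm.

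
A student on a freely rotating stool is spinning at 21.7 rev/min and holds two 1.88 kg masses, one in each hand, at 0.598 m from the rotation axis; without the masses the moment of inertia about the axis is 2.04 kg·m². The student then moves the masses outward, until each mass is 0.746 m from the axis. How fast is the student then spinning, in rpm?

ω₂ ≈ 17.8 rpm

Angular momentum about the spin axis is conserved since the torque about it is zero.
I₁ = 2.04 + 2(1.88)(0.598)² = 3.385 kg·m²; I₂ = 2.04 + 2(1.88)(0.746)² = 4.133 kg·m².
ω₂ = I₁ω₁ / I₂ = (3.385)(21.7 rpm) / (4.133) = 17.77 rpm.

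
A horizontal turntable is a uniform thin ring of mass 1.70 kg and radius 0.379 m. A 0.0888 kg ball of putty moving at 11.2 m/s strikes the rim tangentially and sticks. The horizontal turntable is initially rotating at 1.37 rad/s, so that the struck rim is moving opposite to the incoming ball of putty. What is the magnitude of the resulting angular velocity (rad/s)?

About the axle the impulsive forces during the collision are internal, so angular momentum about that axis is conserved.
I_p = (1.70)(0.379)² = 0.2442 kg·m². Taking the sense of the ball of putty's angular momentum as positive, L_{ball} = m v R = (0.0888)(11.2)(0.379) = 0.3769 kg·m²/s.
L_i = −I_p ω_p + m v R = −(0.2442)(1.37) + 0.3769 = 0.04240 kg·m²/s.
After sticking, I_f = I_p + m R² = 0.2442 + (0.0888)(0.379)² = 0.2569 kg·m².
ω_f = L_i / I_f = 0.04240 / 0.2569 = 0.1650 rad/s.

|ω_f| ≈ 0.165 rad/s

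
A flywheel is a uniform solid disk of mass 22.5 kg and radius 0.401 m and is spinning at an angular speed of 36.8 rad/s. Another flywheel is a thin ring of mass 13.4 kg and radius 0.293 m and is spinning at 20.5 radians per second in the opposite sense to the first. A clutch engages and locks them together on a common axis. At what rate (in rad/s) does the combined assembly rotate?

No external torque acts about the common axis, so total angular momentum is conserved.
Moments of inertia: I_A = ½(22.5)(0.401)² = 1.809 kg·m²; I_B = (13.4)(0.293)² = 1.150 kg·m².
Taking A's sense as positive: L = (1.809)(36.8) − (1.150)(20.5) = 42.99 kg·m²·rad/s.
Combined I = 1.809 + 1.150 = 2.959 kg·m².
ω_f = L / I = 42.99 / 2.959 = 14.53 rad/s.

|ω_f| ≈ 14.5 rad/s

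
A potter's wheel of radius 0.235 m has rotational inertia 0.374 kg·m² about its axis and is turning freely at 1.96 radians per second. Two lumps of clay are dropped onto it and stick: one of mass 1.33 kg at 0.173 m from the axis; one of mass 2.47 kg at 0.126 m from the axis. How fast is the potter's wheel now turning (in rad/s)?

The added mass arrives with no angular momentum about the axis, and any external torque about the axis is negligible, so the system's angular momentum is conserved.
Added inertia Σmr² = (1.33)(0.173)² + (2.47)(0.126)² = 0.07902 kg·m²; I_f = 0.3740 + 0.07902 = 0.4530 kg·m².
ω_f = I_p ω_i / I_f = (0.3740)(1.96) / 0.4530 = 1.618 rad/s.

ω_f ≈ 1.62 rad/s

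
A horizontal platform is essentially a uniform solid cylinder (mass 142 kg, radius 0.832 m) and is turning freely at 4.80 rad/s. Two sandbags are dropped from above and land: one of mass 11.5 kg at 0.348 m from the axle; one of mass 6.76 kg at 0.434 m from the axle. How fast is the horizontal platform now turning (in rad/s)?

No external torque acts about the axle; L_before = L_after.
I_p = ½(142)(0.832)² = 49.15 kg·m².
Added inertia Σmr² = (11.5)(0.348)² + (6.76)(0.434)² = 2.666 kg·m²; I_f = 49.15 + 2.666 = 51.81 kg·m².
ω_f = I_p ω_i / I_f = (49.15)(4.80) / 51.81 = 4.553 rad/s.

ω_f ≈ 4.55 rad/s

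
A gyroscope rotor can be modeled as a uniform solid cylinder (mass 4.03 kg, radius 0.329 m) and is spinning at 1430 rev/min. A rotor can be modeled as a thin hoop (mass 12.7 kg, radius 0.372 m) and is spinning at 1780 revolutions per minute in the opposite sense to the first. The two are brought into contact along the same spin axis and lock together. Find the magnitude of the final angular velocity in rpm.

|ω_f| ≈ 1430 rpm

No external torque acts about the common axis, so total angular momentum is conserved.
Moments of inertia: I_A = ½(4.03)(0.329)² = 0.2181 kg·m²; I_B = (12.7)(0.372)² = 1.757 kg·m².
Taking A's sense as positive: L = (0.2181)(1430) − (1.757)(1780) = -2816 kg·m²·rpm.
Combined I = 0.2181 + 1.757 = 1.976 kg·m².
ω_f = L / I = -2816 / 1.976 = -1426 rpm.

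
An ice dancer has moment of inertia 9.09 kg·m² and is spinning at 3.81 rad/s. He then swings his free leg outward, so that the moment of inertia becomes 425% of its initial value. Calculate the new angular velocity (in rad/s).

Angular momentum about the spin axis is conserved since the torque about it is zero.
I₂ = 4.25 × 9.09 = 38.63 kg·m².
ω₂ = I₁ω₁ / I₂ = (9.090)(3.81 rad/s) / (38.63) = 0.8965 rad/s.

ω₂ ≈ 0.896 rad/s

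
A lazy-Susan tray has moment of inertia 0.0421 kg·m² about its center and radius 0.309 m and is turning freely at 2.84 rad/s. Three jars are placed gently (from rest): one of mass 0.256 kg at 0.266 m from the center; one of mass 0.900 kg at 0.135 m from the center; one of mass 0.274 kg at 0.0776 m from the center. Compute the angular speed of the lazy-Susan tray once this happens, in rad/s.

No external torque acts about the center; L_before = L_after.
Added inertia Σmr² = (0.256)(0.266)² + (0.900)(0.135)² + (0.274)(0.0776)² = 0.03617 kg·m²; I_f = 0.04210 + 0.03617 = 0.07827 kg·m².
ω_f = I_p ω_i / I_f = (0.04210)(2.84) / 0.07827 = 1.528 rad/s.

ω_f ≈ 1.53 rad/s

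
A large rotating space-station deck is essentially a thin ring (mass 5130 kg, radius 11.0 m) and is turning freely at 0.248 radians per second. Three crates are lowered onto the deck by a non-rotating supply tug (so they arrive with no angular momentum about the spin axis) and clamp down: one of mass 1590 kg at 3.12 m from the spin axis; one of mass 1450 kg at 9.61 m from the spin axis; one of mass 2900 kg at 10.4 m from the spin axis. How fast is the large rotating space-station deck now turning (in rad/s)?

ω_f ≈ 0.142 rad/s

The added mass arrives with no angular momentum about the spin axis, and any external torque about the spin axis is negligible, so the system's angular momentum is conserved.
I_p = (5130)(11.0)² = 6.207e+05 kg·m².
Added inertia Σmr² = (1590)(3.12)² + (1450)(9.61)² + (2900)(10.4)² = 4.631e+05 kg·m²; I_f = 6.207e+05 + 4.631e+05 = 1.084e+06 kg·m².
ω_f = I_p ω_i / I_f = (6.207e+05)(0.248) / 1.084e+06 = 0.1420 rad/s.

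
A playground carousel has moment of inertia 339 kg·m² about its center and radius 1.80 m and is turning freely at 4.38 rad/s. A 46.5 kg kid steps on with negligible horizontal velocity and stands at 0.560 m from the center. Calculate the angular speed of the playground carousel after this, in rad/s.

ω_f ≈ 4.20 rad/s

No external torque acts about the center; L_before = L_after.
Added inertia Σmr² = (46.5)(0.560)² = 14.58 kg·m²; I_f = 339.0 + 14.58 = 353.6 kg·m².
ω_f = I_p ω_i / I_f = (339.0)(4.38) / 353.6 = 4.199 rad/s.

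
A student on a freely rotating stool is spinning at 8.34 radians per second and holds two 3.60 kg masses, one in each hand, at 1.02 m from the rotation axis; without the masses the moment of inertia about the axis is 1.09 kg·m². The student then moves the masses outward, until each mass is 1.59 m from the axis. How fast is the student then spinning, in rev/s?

ω₂ ≈ 0.590 rev/s

With no external torque about the axis, L is conserved: I₁ω₁ = I₂ω₂.
I₁ = 1.09 + 2(3.60)(1.02)² = 8.581 kg·m²; I₂ = 1.09 + 2(3.60)(1.59)² = 19.29 kg·m².
ω₂ = I₁ω₁ / I₂ = (8.581)(8.34 rad/s) / (19.29) = 3.709 rad/s = 0.5904 rev/s.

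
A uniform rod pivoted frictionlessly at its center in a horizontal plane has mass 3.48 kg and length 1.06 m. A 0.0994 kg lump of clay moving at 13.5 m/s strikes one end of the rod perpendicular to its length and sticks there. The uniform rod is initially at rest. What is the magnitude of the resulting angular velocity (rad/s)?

|ω_f| ≈ 2.01 rad/s

About the pivot the impulsive forces during the collision are internal, so angular momentum about that axis is conserved.
I_p = (1/12)(3.48)(1.06)² = 0.3258 kg·m². Taking the sense of the lump of clay's angular momentum as positive, L_{lump} = m v R = (0.0994)(13.5)(1.06/2) = 0.7112 kg·m²/s.
L_i = 0 + 0.7112 = 0.7112 kg·m²/s.
After sticking, I_f = I_p + m R² = 0.3258 + (0.0994)(1.06/2)² = 0.3538 kg·m².
ω_f = L_i / I_f = 0.7112 / 0.3538 = 2.010 rad/s.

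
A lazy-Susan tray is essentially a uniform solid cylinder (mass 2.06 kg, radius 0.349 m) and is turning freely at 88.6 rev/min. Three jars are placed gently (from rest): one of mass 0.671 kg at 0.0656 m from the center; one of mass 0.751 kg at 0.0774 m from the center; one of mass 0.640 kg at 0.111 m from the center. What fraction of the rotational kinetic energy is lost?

fraction ≈ 0.109

The added mass arrives with no angular momentum about the center, and any external torque about the center is negligible, so the system's angular momentum is conserved.
I_p = ½(2.06)(0.349)² = 0.1255 kg·m².
Added inertia Σmr² = (0.671)(0.0656)² + (0.751)(0.0774)² + (0.640)(0.111)² = 0.01527 kg·m²; I_f = 0.1255 + 0.01527 = 0.1407 kg·m².
ω_f = I_p ω_i / I_f = (0.1255)(88.6) / 0.1407 = 78.98 rpm.
KE_i = ½(0.1255)(9.278 rad/s)² = 5.400 J; KE_f = ½(0.1407)(8.271)² = 4.814 J.
Fraction lost = 0.1085.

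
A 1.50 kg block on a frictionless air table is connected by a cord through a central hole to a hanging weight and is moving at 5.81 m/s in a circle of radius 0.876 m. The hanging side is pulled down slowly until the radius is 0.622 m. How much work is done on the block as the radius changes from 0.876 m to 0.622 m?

The only horizontal force on the mass is along the cord (radial), so it exerts no torque about the hole and angular momentum m v r is conserved.
v₂ = v₁ r₁ / r₂ = (5.81)(0.876) / (0.622) = 8.183 m/s.
W = ΔKE = ½m(v₂² − v₁²) = 24.90 J.

W ≈ 24.9 J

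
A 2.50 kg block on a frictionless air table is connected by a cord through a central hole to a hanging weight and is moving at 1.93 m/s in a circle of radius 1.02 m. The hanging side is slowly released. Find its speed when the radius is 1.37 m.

Central (radial) force ⇒ zero torque about the center ⇒ m v r is constant.
v₂ = v₁ r₁ / r₂ = (1.93)(1.02) / (1.37) = 1.437 m/s.

v₂ ≈ 1.44 m/s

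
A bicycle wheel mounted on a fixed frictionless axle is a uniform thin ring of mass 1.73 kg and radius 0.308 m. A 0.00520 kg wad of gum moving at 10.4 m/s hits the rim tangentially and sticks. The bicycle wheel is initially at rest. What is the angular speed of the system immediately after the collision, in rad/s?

|ω_f| ≈ 0.101 rad/s

About the axle the impulsive forces during the collision are internal, so angular momentum about that axis is conserved.
I_p = (1.73)(0.308)² = 0.1641 kg·m². Taking the sense of the wad of gum's angular momentum as positive, L_{wad} = m v R = (0.00520)(10.4)(0.308) = 0.01666 kg·m²/s.
L_i = 0 + 0.01666 = 0.01666 kg·m²/s.
After sticking, I_f = I_p + m R² = 0.1641 + (0.00520)(0.308)² = 0.1646 kg·m².
ω_f = L_i / I_f = 0.01666 / 0.1646 = 0.1012 rad/s.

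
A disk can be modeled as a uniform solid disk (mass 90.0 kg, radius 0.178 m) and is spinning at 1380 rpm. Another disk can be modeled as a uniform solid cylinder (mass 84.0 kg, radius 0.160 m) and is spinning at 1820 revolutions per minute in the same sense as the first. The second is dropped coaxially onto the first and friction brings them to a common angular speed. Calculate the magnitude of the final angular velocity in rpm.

No external torque acts about the common axis, so total angular momentum is conserved.
Moments of inertia: I_A = ½(90.0)(0.178)² = 1.426 kg·m²; I_B = ½(84.0)(0.160)² = 1.075 kg·m².
Taking A's sense as positive: L = (1.426)(1380) + (1.075)(1820) = 3924 kg·m²·rpm.
Combined I = 1.426 + 1.075 = 2.501 kg·m².
ω_f = L / I = 3924 / 2.501 = 1569 rpm.

|ω_f| ≈ 1570 rpm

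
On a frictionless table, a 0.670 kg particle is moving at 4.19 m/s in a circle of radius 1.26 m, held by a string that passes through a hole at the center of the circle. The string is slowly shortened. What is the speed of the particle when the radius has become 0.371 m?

The only horizontal force on the mass is along the cord (radial), so it exerts no torque about the hole and angular momentum m v r is conserved.
v₂ = v₁ r₁ / r₂ = (4.19)(1.26) / (0.371) = 14.23 m/s.

v₂ ≈ 14.2 m/s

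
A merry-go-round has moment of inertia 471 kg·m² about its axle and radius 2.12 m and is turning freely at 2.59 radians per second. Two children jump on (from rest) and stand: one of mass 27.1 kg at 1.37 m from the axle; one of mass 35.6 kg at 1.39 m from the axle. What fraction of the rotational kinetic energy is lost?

The added mass arrives with no angular momentum about the axle, and any external torque about the axle is negligible, so the system's angular momentum is conserved.
Added inertia Σmr² = (27.1)(1.37)² + (35.6)(1.39)² = 119.6 kg·m²; I_f = 471.0 + 119.6 = 590.6 kg·m².
ω_f = I_p ω_i / I_f = (471.0)(2.59) / 590.6 = 2.065 rad/s.
KE_i = ½(471.0)(2.590 rad/s)² = 1580 J; KE_f = ½(590.6)(2.065)² = 1260 J.
Fraction lost = 0.2026.

fraction ≈ 0.203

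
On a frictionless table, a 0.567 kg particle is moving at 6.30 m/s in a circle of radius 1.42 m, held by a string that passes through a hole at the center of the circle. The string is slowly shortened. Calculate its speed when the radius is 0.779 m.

v₂ ≈ 11.5 m/s

Central (radial) force ⇒ zero torque about the center ⇒ m v r is constant.
v₂ = v₁ r₁ / r₂ = (6.30)(1.42) / (0.779) = 11.48 m/s.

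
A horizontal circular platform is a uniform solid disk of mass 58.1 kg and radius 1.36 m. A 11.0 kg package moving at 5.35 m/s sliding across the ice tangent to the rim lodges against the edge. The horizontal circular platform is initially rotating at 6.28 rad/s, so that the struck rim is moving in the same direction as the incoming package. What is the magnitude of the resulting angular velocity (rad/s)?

|ω_f| ≈ 5.64 rad/s

About the central axle the impulsive forces during the collision are internal, so angular momentum about that axis is conserved.
I_p = ½(58.1)(1.36)² = 53.73 kg·m². Taking the sense of the package's angular momentum as positive, L_{package} = m v R = (11.0)(5.35)(1.36) = 80.04 kg·m²/s.
L_i = +I_p ω_p + m v R = +(53.73)(6.28) + 80.04 = 417.5 kg·m²/s.
After sticking, I_f = I_p + m R² = 53.73 + (11.0)(1.36)² = 74.08 kg·m².
ω_f = L_i / I_f = 417.5 / 74.08 = 5.636 rad/s.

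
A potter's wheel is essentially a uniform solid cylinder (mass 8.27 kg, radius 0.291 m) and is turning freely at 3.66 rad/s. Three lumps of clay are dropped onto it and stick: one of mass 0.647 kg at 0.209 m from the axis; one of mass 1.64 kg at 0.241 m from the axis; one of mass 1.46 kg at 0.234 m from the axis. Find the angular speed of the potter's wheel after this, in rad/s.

ω_f ≈ 2.31 rad/s

No external torque acts about the axis; L_before = L_after.
I_p = ½(8.27)(0.291)² = 0.3502 kg·m².
Added inertia Σmr² = (0.647)(0.209)² + (1.64)(0.241)² + (1.46)(0.234)² = 0.2035 kg·m²; I_f = 0.3502 + 0.2035 = 0.5536 kg·m².
ω_f = I_p ω_i / I_f = (0.3502)(3.66) / 0.5536 = 2.315 rad/s.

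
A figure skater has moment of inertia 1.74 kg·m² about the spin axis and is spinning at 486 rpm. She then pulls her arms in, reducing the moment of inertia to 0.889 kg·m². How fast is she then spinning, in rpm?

Angular momentum about the spin axis is conserved since the torque about it is zero.
ω₂ = I₁ω₁ / I₂ = (1.740)(486 rpm) / (0.8890) = 951.2 rpm.

ω₂ ≈ 951 rpm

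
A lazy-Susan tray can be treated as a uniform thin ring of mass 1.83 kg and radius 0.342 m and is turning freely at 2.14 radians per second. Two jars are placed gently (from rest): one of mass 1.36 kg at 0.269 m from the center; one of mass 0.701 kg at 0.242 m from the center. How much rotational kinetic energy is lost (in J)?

energy lost ≈ 0.193 J

No external torque acts about the center; L_before = L_after.
I_p = (1.83)(0.342)² = 0.2140 kg·m².
Added inertia Σmr² = (1.36)(0.269)² + (0.701)(0.242)² = 0.1395 kg·m²; I_f = 0.2140 + 0.1395 = 0.3535 kg·m².
ω_f = I_p ω_i / I_f = (0.2140)(2.14) / 0.3535 = 1.296 rad/s.
KE_i = ½(0.2140)(2.140 rad/s)² = 0.4901 J; KE_f = ½(0.3535)(1.296)² = 0.2968 J.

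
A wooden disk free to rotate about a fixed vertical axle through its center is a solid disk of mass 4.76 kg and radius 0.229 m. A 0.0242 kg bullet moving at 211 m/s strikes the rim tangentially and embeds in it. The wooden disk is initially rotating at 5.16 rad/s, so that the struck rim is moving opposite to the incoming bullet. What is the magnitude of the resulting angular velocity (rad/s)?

|ω_f| ≈ 4.17 rad/s

About the axle the impulsive forces during the collision are internal, so angular momentum about that axis is conserved.
I_p = ½(4.76)(0.229)² = 0.1248 kg·m². Taking the sense of the bullet's angular momentum as positive, L_{bullet} = m v R = (0.0242)(211)(0.229) = 1.169 kg·m²/s.
L_i = −I_p ω_p + m v R = −(0.1248)(5.16) + 1.169 = 0.5253 kg·m²/s.
After sticking, I_f = I_p + m R² = 0.1248 + (0.0242)(0.229)² = 0.1261 kg·m².
ω_f = L_i / I_f = 0.5253 / 0.1261 = 4.166 rad/s.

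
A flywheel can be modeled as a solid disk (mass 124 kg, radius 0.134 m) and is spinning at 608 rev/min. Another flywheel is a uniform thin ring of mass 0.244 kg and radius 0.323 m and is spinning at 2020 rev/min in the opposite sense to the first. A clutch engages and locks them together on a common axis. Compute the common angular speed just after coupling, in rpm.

No external torque acts about the common axis, so total angular momentum is conserved.
Moments of inertia: I_A = ½(124)(0.134)² = 1.113 kg·m²; I_B = (0.244)(0.323)² = 0.02546 kg·m².
Taking A's sense as positive: L = (1.113)(608) − (0.02546)(2020) = 625.4 kg·m²·rpm.
Combined I = 1.113 + 0.02546 = 1.139 kg·m².
ω_f = L / I = 625.4 / 1.139 = 549.3 rpm.

|ω_f| ≈ 549 rpm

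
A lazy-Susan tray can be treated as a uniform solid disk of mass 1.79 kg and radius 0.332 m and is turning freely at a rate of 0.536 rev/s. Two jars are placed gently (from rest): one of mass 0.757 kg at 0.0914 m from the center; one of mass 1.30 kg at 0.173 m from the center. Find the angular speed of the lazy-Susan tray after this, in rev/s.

The added mass arrives with no angular momentum about the center, and any external torque about the center is negligible, so the system's angular momentum is conserved.
I_p = ½(1.79)(0.332)² = 0.09865 kg·m².
Added inertia Σmr² = (0.757)(0.0914)² + (1.30)(0.173)² = 0.04523 kg·m²; I_f = 0.09865 + 0.04523 = 0.1439 kg·m².
ω_f = I_p ω_i / I_f = (0.09865)(0.536) / 0.1439 = 0.3675 rev/s.

ω_f ≈ 0.367 rev/s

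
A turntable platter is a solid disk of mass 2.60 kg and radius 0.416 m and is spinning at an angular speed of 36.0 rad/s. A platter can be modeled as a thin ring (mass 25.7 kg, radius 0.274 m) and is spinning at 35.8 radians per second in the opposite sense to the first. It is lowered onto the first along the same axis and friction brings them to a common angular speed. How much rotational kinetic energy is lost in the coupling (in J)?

ΔKE lost ≈ 519 J

The coupling torques are internal; angular momentum about the shared axis is conserved.
Moments of inertia: I_A = ½(2.60)(0.416)² = 0.2250 kg·m²; I_B = (25.7)(0.274)² = 1.929 kg·m².
Taking A's sense as positive: L = (0.2250)(36.0) − (1.929)(35.8) = -60.98 kg·m²·rad/s.
Combined I = 0.2250 + 1.929 = 2.154 kg·m².
ω_f = L / I = -60.98 / 2.154 = -28.30 rad/s.
KE_i = ½ΣIω² = 1382 J; KE_f = ½(2.154)(28.30)² = 862.9 J.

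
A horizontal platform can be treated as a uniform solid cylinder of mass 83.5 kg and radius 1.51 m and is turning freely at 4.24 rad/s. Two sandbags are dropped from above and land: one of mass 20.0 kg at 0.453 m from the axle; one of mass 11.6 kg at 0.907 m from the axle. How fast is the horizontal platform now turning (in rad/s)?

The added mass arrives with no angular momentum about the axle, and any external torque about the axle is negligible, so the system's angular momentum is conserved.
I_p = ½(83.5)(1.51)² = 95.19 kg·m².
Added inertia Σmr² = (20.0)(0.453)² + (11.6)(0.907)² = 13.65 kg·m²; I_f = 95.19 + 13.65 = 108.8 kg·m².
ω_f = I_p ω_i / I_f = (95.19)(4.24) / 108.8 = 3.708 rad/s.

ω_f ≈ 3.71 rad/s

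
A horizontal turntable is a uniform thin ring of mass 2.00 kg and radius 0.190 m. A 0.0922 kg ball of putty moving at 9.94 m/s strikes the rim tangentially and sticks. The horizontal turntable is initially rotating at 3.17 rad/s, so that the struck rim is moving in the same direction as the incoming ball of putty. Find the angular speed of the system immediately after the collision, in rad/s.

|ω_f| ≈ 5.34 rad/s

About the axle the impulsive forces during the collision are internal, so angular momentum about that axis is conserved.
I_p = (2.00)(0.190)² = 0.07220 kg·m². Taking the sense of the ball of putty's angular momentum as positive, L_{ball} = m v R = (0.0922)(9.94)(0.190) = 0.1741 kg·m²/s.
L_i = +I_p ω_p + m v R = +(0.07220)(3.17) + 0.1741 = 0.4030 kg·m²/s.
After sticking, I_f = I_p + m R² = 0.07220 + (0.0922)(0.190)² = 0.07553 kg·m².
ω_f = L_i / I_f = 0.4030 / 0.07553 = 5.336 rad/s.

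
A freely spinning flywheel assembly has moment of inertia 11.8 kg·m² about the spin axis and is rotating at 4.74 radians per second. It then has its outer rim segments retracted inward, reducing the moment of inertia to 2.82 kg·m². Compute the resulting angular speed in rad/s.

With no external torque about the axis, L is conserved: I₁ω₁ = I₂ω₂.
ω₂ = I₁ω₁ / I₂ = (11.80)(4.74 rad/s) / (2.820) = 19.83 rad/s.

ω₂ ≈ 19.8 rad/s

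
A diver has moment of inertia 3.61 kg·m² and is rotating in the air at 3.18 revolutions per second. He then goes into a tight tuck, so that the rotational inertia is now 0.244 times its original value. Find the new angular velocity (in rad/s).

ω₂ ≈ 81.9 rad/s

With no external torque about the axis, L is conserved: I₁ω₁ = I₂ω₂.
I₂ = 0.244 × 3.61 = 0.8808 kg·m².
ω₂ = I₁ω₁ / I₂ = (3.610)(3.18 rev/s) / (0.8808) = 13.03 rev/s = 81.89 rad/s.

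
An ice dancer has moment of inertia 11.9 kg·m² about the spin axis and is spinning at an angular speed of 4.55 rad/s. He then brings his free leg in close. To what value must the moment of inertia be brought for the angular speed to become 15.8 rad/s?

With no external torque about the axis, L is conserved: I₁ω₁ = I₂ω₂.
I₂ = I₁ω₁ / ω₂ = (11.9)(4.55) / (15.8) = 3.427 kg·m².

I₂ ≈ 3.43 kg·m²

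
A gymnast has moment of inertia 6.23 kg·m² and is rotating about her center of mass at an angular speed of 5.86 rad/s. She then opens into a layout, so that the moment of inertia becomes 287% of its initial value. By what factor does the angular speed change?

ω₂/ω₁ ≈ 0.348

With no external torque about the axis, L is conserved: I₁ω₁ = I₂ω₂.
I₂ = 2.87 × 6.23 = 17.88 kg·m².
ω₂/ω₁ = I₁/I₂ = 6.230 / 17.88 = 0.3484.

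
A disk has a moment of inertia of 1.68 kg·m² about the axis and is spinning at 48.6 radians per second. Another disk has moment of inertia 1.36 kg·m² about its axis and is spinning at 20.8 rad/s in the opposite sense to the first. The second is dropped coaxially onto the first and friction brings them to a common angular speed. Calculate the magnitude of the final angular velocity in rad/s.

No external torque acts about the common axis, so total angular momentum is conserved.
Taking A's sense as positive: L = (1.680)(48.6) − (1.360)(20.8) = 53.36 kg·m²·rad/s.
Combined I = 1.680 + 1.360 = 3.040 kg·m².
ω_f = L / I = 53.36 / 3.040 = 17.55 rad/s.

|ω_f| ≈ 17.6 rad/s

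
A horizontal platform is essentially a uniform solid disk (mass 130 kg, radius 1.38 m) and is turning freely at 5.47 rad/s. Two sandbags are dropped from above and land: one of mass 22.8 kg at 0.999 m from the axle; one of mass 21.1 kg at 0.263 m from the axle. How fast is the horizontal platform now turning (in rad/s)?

ω_f ≈ 4.58 rad/s

The added mass arrives with no angular momentum about the axle, and any external torque about the axle is negligible, so the system's angular momentum is conserved.
I_p = ½(130)(1.38)² = 123.8 kg·m².
Added inertia Σmr² = (22.8)(0.999)² + (21.1)(0.263)² = 24.21 kg·m²; I_f = 123.8 + 24.21 = 148.0 kg·m².
ω_f = I_p ω_i / I_f = (123.8)(5.47) / 148.0 = 4.575 rad/s.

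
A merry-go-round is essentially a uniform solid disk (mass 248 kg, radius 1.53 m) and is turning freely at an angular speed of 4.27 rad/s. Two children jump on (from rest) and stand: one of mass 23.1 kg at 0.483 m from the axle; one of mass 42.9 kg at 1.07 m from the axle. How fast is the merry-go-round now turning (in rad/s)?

ω_f ≈ 3.59 rad/s

The added mass arrives with no angular momentum about the axle, and any external torque about the axle is negligible, so the system's angular momentum is conserved.
I_p = ½(248)(1.53)² = 290.3 kg·m².
Added inertia Σmr² = (23.1)(0.483)² + (42.9)(1.07)² = 54.51 kg·m²; I_f = 290.3 + 54.51 = 344.8 kg·m².
ω_f = I_p ω_i / I_f = (290.3)(4.27) / 344.8 = 3.595 rad/s.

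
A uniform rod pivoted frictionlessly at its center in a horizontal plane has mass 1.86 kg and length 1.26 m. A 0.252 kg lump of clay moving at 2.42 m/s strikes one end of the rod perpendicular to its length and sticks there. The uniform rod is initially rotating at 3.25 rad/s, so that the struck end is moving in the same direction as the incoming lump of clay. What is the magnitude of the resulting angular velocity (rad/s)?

|ω_f| ≈ 3.42 rad/s

The axle reaction passes through the pivot and exerts no torque about it; angular momentum about the pivot is conserved through the impact.
I_p = (1/12)(1.86)(1.26)² = 0.2461 kg·m². Taking the sense of the lump of clay's angular momentum as positive, L_{lump} = m v R = (0.252)(2.42)(1.26/2) = 0.3842 kg·m²/s.
L_i = +I_p ω_p + m v R = +(0.2461)(3.25) + 0.3842 = 1.184 kg·m²/s.
After sticking, I_f = I_p + m R² = 0.2461 + (0.252)(1.26/2)² = 0.3461 kg·m².
ω_f = L_i / I_f = 1.184 / 0.3461 = 3.421 rad/s.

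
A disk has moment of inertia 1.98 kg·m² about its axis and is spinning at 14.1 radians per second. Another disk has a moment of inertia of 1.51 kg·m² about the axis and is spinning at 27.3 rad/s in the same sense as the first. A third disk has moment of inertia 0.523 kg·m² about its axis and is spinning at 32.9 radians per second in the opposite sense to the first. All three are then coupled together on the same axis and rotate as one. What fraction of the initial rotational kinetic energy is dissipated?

No external torque acts about the common axis, so total angular momentum is conserved.
Taking A's sense as positive: L = (1.980)(14.1) + (1.510)(27.3) − (0.5230)(32.9) = 51.93 kg·m²·rad/s.
Combined I = 1.980 + 1.510 + 0.5230 = 4.013 kg·m².
ω_f = L / I = 51.93 / 4.013 = 12.94 rad/s.
KE_i = ½ΣIω² = 1043 J; KE_f = ½(4.013)(12.94)² = 336.1 J.
Fraction dissipated = (KE_i − KE_f)/KE_i = 0.6777.

fraction ≈ 0.678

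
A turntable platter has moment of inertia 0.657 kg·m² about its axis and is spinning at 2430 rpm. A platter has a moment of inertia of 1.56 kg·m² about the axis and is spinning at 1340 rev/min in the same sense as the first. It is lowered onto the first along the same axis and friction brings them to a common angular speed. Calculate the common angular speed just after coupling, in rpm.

The coupling torques are internal; angular momentum about the shared axis is conserved.
Taking A's sense as positive: L = (0.6570)(2430) + (1.560)(1340) = 3687 kg·m²·rpm.
Combined I = 0.6570 + 1.560 = 2.217 kg·m².
ω_f = L / I = 3687 / 2.217 = 1663 rpm.

|ω_f| ≈ 1660 rpm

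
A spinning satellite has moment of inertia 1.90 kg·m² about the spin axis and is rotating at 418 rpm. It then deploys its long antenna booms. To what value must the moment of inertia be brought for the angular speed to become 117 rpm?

No external torque acts about the spin axis, so angular momentum is conserved.
I₂ = I₁ω₁ / ω₂ = (1.90)(418) / (117) = 6.788 kg·m².

I₂ ≈ 6.79 kg·m²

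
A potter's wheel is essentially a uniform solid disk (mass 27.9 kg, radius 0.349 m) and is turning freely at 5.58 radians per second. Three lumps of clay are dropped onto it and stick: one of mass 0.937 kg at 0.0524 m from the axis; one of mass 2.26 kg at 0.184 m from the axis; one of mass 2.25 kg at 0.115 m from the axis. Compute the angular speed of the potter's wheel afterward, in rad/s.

ω_f ≈ 5.24 rad/s

The added mass arrives with no angular momentum about the axis, and any external torque about the axis is negligible, so the system's angular momentum is conserved.
I_p = ½(27.9)(0.349)² = 1.699 kg·m².
Added inertia Σmr² = (0.937)(0.0524)² + (2.26)(0.184)² + (2.25)(0.115)² = 0.1088 kg·m²; I_f = 1.699 + 0.1088 = 1.808 kg·m².
ω_f = I_p ω_i / I_f = (1.699)(5.58) / 1.808 = 5.244 rad/s.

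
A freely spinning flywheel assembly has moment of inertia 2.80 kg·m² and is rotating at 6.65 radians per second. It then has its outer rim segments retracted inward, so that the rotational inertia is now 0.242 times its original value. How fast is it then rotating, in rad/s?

With no external torque about the axis, L is conserved: I₁ω₁ = I₂ω₂.
I₂ = 0.242 × 2.80 = 0.6776 kg·m².
ω₂ = I₁ω₁ / I₂ = (2.800)(6.65 rad/s) / (0.6776) = 27.48 rad/s.

ω₂ ≈ 27.5 rad/s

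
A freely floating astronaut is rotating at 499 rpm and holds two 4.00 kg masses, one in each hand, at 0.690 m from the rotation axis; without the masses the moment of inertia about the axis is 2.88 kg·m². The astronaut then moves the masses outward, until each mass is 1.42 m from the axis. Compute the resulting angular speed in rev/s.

ω₂ ≈ 2.93 rev/s

No external torque acts about the spin axis, so angular momentum is conserved.
I₁ = 2.88 + 2(4.00)(0.690)² = 6.689 kg·m²; I₂ = 2.88 + 2(4.00)(1.42)² = 19.01 kg·m².
ω₂ = I₁ω₁ / I₂ = (6.689)(499 rpm) / (19.01) = 175.6 rpm = 2.926 rev/s.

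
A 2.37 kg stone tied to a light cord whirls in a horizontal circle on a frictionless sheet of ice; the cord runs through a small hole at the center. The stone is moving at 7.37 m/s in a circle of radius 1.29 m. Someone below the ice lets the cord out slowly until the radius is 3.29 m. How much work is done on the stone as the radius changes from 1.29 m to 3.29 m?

W ≈ -54.5 J

Central (radial) force ⇒ zero torque about the center ⇒ m v r is constant.
v₂ = v₁ r₁ / r₂ = (7.37)(1.29) / (3.29) = 2.890 m/s.
W = ΔKE = ½m(v₂² − v₁²) = -54.47 J.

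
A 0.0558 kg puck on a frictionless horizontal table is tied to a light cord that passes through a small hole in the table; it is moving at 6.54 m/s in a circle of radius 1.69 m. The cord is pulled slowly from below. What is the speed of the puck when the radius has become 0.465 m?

v₂ ≈ 23.8 m/s

Central (radial) force ⇒ zero torque about the center ⇒ m v r is constant.
v₂ = v₁ r₁ / r₂ = (6.54)(1.69) / (0.465) = 23.77 m/s.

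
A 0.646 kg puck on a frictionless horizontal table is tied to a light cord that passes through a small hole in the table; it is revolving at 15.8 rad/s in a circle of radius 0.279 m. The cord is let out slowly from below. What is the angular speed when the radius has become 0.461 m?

ω₂ ≈ 5.79 rad/s

The constraining force is radial, so m r² ω about the center is conserved.
ω₂ = ω₁ (r₁/r₂)² = (15.8)(0.279/0.461)² = 5.787 rad/s.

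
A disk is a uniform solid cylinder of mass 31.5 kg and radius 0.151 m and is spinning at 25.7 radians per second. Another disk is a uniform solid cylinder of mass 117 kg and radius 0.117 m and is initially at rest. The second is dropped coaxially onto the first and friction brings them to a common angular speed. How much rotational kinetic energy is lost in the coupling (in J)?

ΔKE lost ≈ 81.9 J

The coupling torques are internal; angular momentum about the shared axis is conserved.
Moments of inertia: I_A = ½(31.5)(0.151)² = 0.3591 kg·m²; I_B = ½(117)(0.117)² = 0.8008 kg·m².
Taking A's sense as positive: L = (0.3591)(25.7) = 9.229 kg·m²·rad/s.
Combined I = 0.3591 + 0.8008 = 1.160 kg·m².
ω_f = L / I = 9.229 / 1.160 = 7.957 rad/s.
KE_i = ½ΣIω² = 118.6 J; KE_f = ½(1.160)(7.957)² = 36.72 J.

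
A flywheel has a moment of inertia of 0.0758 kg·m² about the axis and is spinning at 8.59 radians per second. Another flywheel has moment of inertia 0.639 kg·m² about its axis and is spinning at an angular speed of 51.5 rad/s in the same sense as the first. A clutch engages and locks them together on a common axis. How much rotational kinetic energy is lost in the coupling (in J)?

ΔKE lost ≈ 62.4 J

The coupling torques are internal; angular momentum about the shared axis is conserved.
Taking A's sense as positive: L = (0.07580)(8.59) + (0.6390)(51.5) = 33.56 kg·m²·rad/s.
Combined I = 0.07580 + 0.6390 = 0.7148 kg·m².
ω_f = L / I = 33.56 / 0.7148 = 46.95 rad/s.
KE_i = ½ΣIω² = 850.2 J; KE_f = ½(0.7148)(46.95)² = 787.8 J.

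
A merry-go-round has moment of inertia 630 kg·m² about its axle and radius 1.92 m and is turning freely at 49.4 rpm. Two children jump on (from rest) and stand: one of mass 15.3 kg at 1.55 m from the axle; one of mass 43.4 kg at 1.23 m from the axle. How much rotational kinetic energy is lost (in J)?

energy lost ≈ 1180 J

No external torque acts about the axle; L_before = L_after.
Added inertia Σmr² = (15.3)(1.55)² + (43.4)(1.23)² = 102.4 kg·m²; I_f = 630.0 + 102.4 = 732.4 kg·m².
ω_f = I_p ω_i / I_f = (630.0)(49.4) / 732.4 = 42.49 rpm.
KE_i = ½(630.0)(5.173 rad/s)² = 8430 J; KE_f = ½(732.4)(4.450)² = 7251 J.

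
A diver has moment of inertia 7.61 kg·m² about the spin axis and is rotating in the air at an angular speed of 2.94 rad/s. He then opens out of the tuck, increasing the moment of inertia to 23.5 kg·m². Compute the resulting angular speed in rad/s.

Angular momentum about the spin axis is conserved since the torque about it is zero.
ω₂ = I₁ω₁ / I₂ = (7.610)(2.94 rad/s) / (23.50) = 0.9521 rad/s.

ω₂ ≈ 0.952 rad/s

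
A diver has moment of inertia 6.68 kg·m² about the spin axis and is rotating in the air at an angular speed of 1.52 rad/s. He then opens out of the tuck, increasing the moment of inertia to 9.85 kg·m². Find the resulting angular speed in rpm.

ω₂ ≈ 9.84 rpm

Angular momentum about the spin axis is conserved since the torque about it is zero.
ω₂ = I₁ω₁ / I₂ = (6.680)(1.52 rad/s) / (9.850) = 1.031 rad/s = 9.844 rpm.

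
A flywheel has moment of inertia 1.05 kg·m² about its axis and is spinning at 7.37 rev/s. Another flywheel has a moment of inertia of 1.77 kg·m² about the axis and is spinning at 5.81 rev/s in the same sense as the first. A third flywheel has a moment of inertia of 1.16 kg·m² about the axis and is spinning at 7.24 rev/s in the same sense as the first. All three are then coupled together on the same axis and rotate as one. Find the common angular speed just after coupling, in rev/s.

No external torque acts about the common axis, so total angular momentum is conserved.
Taking A's sense as positive: L = (1.050)(7.37) + (1.770)(5.81) + (1.160)(7.24) = 26.42 kg·m²·rev/s.
Combined I = 1.050 + 1.770 + 1.160 = 3.980 kg·m².
ω_f = L / I = 26.42 / 3.980 = 6.638 rev/s.

|ω_f| ≈ 6.64 rev/s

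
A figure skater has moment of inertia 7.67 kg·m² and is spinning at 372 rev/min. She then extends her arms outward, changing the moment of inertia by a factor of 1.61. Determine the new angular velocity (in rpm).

No external torque acts about the spin axis, so angular momentum is conserved.
I₂ = 1.61 × 7.67 = 12.35 kg·m².
ω₂ = I₁ω₁ / I₂ = (7.670)(372 rpm) / (12.35) = 231.1 rpm.

ω₂ ≈ 231 rpm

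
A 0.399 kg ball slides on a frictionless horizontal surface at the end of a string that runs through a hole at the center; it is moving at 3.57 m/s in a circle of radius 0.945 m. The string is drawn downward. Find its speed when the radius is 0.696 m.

Central (radial) force ⇒ zero torque about the center ⇒ m v r is constant.
v₂ = v₁ r₁ / r₂ = (3.57)(0.945) / (0.696) = 4.847 m/s.

v₂ ≈ 4.85 m/s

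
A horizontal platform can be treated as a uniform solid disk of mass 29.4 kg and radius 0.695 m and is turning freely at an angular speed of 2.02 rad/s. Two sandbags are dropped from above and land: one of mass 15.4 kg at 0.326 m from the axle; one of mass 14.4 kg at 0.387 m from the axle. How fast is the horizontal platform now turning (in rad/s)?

The added mass arrives with no angular momentum about the axle, and any external torque about the axle is negligible, so the system's angular momentum is conserved.
I_p = ½(29.4)(0.695)² = 7.100 kg·m².
Added inertia Σmr² = (15.4)(0.326)² + (14.4)(0.387)² = 3.793 kg·m²; I_f = 7.100 + 3.793 = 10.89 kg·m².
ω_f = I_p ω_i / I_f = (7.100)(2.02) / 10.89 = 1.317 rad/s.

ω_f ≈ 1.32 rad/s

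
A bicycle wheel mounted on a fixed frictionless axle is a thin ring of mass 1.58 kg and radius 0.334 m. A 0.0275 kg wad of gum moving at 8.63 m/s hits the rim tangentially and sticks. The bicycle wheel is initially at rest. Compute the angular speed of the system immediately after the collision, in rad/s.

|ω_f| ≈ 0.442 rad/s

About the axle the impulsive forces during the collision are internal, so angular momentum about that axis is conserved.
I_p = (1.58)(0.334)² = 0.1763 kg·m². Taking the sense of the wad of gum's angular momentum as positive, L_{wad} = m v R = (0.0275)(8.63)(0.334) = 0.07927 kg·m²/s.
L_i = 0 + 0.07927 = 0.07927 kg·m²/s.
After sticking, I_f = I_p + m R² = 0.1763 + (0.0275)(0.334)² = 0.1793 kg·m².
ω_f = L_i / I_f = 0.07927 / 0.1793 = 0.4420 rad/s.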